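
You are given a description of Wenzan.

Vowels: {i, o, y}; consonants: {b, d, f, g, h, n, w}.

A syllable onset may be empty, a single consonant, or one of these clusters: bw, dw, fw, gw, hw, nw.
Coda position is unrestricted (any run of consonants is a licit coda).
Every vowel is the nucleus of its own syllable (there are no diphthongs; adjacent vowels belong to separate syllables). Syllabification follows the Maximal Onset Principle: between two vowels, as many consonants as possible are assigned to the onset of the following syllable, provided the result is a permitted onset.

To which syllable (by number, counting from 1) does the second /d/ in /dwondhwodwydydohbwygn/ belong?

The vowels are o, o, y, y, o, y — 6 nuclei, so 6 syllables.
/o…o/ gap (V1→V2): /ndhw/; trying suffixes from longest down, /hw/ is the first permitted one, so coda /nd/ | onset /hw/.
/o…y/ gap (V2→V3): /dw/ is a licit onset in full, so it all attaches to the next syllable.
/y…y/ gap (V3→V4): just /d/ — single C goes to the following onset.
/y…o/ gap (V4→V5): just /d/ — single C goes to the following onset.
/o…y/ gap (V5→V6): cluster /hbw/ — the longest permitted-onset suffix is /bw/; onset = /bw/, preceding coda = /h/.
Syllabification: dwond.hwo.dwy.dy.doh.bwygn.
The second /d/ is in the coda of syllable 1 (/dwond/).

1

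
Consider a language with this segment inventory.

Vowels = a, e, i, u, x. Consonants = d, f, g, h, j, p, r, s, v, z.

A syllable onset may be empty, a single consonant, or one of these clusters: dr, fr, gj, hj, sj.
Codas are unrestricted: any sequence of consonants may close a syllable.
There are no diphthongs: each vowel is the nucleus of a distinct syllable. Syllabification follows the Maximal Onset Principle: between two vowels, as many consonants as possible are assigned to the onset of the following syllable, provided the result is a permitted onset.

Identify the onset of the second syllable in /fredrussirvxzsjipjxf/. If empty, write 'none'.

Nuclei (vowels): e, u, i, x, i, x → 6 syllables.
V1 /e/ – V2 /u/: /dr/ — entire cluster is a permitted onset → onset /dr/, coda ∅.
V2 /u/ – V3 /i/: /ss/ splits as /s/ + /s/ (/s/ is the longest suffix that is a licit onset).
V3 /i/ – V4 /x/: cluster /rv/ — the longest permitted-onset suffix is /v/; onset = /v/, preceding coda = /r/.
V4 /x/ – V5 /i/: /zsj/; trying suffixes from longest down, /sj/ is the first permitted one, so coda /z/ | onset /sj/.
V5 /i/ – V6 /x/: /pj/ — longest licit onset from the right is /j/, leaving /p/ as coda.
Syllabification: fre.drus.sir.vxz.sjip.jxf.
Syllable 2 is /drus/: onset /dr/, nucleus /u/, coda /s/.

dr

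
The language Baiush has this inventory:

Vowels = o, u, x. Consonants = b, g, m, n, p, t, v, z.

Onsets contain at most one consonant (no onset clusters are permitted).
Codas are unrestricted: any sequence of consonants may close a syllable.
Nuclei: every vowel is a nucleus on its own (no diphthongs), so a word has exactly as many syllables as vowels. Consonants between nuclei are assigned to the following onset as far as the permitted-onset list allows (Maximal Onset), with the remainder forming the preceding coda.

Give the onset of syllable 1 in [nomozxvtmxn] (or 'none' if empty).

n

The vowels are o, o, x, x — 4 nuclei, so 4 syllables.
Between /o/ (V1) and /o/ (V2): just /m/ — single C goes to the following onset.
Between /o/ (V2) and /x/ (V3): just /z/ — single C goes to the following onset.
Between /x/ (V3) and /x/ (V4): cluster /vtm/ — the longest permitted-onset suffix is /m/; onset = /m/, preceding coda = /vt/.
Syllabification: no.mo.zxvt.mxn.
Syllable 1 is /no/: onset /n/, nucleus /o/, coda ∅.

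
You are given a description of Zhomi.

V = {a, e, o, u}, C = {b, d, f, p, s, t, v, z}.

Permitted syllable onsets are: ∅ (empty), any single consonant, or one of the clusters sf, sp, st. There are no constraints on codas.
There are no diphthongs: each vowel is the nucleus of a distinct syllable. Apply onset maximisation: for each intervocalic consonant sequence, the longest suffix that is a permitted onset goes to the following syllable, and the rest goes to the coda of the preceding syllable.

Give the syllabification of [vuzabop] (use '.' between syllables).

vu.za.bop

Nuclei (vowels): u, a, o → 3 syllables.
V1 /u/ – V2 /a/: /z/ → onset of the next syllable (single consonants are always licit onsets).
V2 /a/ – V3 /o/: /b/ → onset of the next syllable (single consonants are always licit onsets).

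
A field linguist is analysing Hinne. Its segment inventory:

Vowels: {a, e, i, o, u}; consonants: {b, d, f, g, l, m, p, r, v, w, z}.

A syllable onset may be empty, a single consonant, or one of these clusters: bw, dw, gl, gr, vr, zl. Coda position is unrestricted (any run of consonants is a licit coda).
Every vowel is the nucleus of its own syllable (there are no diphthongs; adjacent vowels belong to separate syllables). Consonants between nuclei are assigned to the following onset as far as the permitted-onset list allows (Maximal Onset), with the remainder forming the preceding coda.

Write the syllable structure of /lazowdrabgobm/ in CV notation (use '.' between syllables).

Vowels present: a, o, a, o; each is a nucleus, giving 4 syllables.
Between /a/ (V1) and /o/ (V2): /z/ is a single consonant, so it becomes the next onset.
Between /o/ (V2) and /a/ (V3): /wdr/; trying suffixes from longest down, /r/ is the first permitted one, so coda /wd/ | onset /r/.
Between /a/ (V3) and /o/ (V4): cluster /bg/ — the longest permitted-onset suffix is /g/; onset = /g/, preceding coda = /b/.
Syllabification: la.zowd.rab.gobm.
Mapping each syllable to C/V: /la/ → CV, /zowd/ → CVCC, /rab/ → CVC, /gobm/ → CVCC.

CV.CVCC.CVC.CVCC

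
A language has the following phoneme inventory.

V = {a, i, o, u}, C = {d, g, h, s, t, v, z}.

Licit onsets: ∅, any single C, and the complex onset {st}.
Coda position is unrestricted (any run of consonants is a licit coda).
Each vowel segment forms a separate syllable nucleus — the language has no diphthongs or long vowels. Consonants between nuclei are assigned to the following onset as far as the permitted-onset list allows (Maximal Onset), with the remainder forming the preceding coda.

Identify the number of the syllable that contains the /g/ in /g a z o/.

Vowels present: a, o; each is a nucleus, giving 2 syllables.
V1 /a/ – V2 /o/: /z/ → onset of the next syllable (single consonants are always licit onsets).
Syllabification: ga.zo.
The /g/ is in the onset of syllable 1 (/ga/).

1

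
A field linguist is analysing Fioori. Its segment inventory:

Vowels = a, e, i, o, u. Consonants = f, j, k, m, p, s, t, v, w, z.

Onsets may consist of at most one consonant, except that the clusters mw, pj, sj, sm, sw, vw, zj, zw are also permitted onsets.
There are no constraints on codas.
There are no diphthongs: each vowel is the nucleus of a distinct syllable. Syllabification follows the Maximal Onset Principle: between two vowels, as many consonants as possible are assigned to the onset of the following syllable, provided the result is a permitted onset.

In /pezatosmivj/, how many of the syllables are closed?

Vowels present: e, a, o, i; each is a nucleus, giving 4 syllables.
/e…a/ gap (V1→V2): just /z/ — single C goes to the following onset.
/a…o/ gap (V2→V3): /t/ is a single consonant, so it becomes the next onset.
/o…i/ gap (V3→V4): /sm/ — entire cluster is a permitted onset → onset /sm/, coda ∅.
Putting it together: pe.za.to.smivj.
Classifying each syllable: /pe/ (open), /za/ (open), /to/ (open), /smivj/ (closed).
Closed syllables: 1.

1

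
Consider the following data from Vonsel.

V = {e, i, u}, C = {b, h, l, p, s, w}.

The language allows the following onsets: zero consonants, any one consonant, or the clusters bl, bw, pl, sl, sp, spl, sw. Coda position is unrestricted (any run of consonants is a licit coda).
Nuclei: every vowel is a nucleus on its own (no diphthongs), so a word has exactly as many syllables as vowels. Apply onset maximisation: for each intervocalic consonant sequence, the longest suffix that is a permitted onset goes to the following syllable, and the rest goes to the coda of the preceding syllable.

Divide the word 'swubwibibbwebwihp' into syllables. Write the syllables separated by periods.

Nuclei (vowels): u, i, i, e, i → 5 syllables.
V1 /u/ – V2 /i/: cluster /bw/ — /bw/ is itself a permitted onset, so the whole cluster goes right; preceding coda = ∅.
V2 /i/ – V3 /i/: /b/ is a single consonant, so it becomes the next onset.
V3 /i/ – V4 /e/: /bbw/; trying suffixes from longest down, /bw/ is the first permitted one, so coda /b/ | onset /bw/.
V4 /e/ – V5 /i/: /bw/ is a licit onset in full, so it all attaches to the next syllable.

swu.bwi.bib.bwe.bwihp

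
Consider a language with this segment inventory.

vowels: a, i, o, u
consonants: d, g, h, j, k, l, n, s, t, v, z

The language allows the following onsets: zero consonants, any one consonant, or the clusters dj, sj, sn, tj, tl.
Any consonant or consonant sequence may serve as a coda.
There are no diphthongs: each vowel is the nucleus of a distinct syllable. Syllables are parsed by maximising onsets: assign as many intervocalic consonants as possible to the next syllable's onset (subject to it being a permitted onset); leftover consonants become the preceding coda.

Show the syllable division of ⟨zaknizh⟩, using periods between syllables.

zak.nizh

Nuclei (vowels): a, i → 2 syllables.
V1 /a/ – V2 /i/: /kn/; trying suffixes from longest down, /n/ is the first permitted one, so coda /k/ | onset /n/.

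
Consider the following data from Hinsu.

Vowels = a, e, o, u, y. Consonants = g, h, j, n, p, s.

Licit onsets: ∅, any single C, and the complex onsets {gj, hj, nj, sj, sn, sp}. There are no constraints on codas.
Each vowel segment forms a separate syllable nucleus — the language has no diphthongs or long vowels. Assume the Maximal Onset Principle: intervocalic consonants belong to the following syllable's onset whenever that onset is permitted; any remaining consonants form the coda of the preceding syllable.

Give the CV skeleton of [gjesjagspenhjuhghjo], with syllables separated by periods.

Vowels present: e, a, e, u, o; each is a nucleus, giving 5 syllables.
/e…a/ gap (V1→V2): /sj/ — entire cluster is a permitted onset → onset /sj/, coda ∅.
/a…e/ gap (V2→V3): cluster /gsp/ — the longest permitted-onset suffix is /sp/; onset = /sp/, preceding coda = /g/.
/e…u/ gap (V3→V4): /nhj/ — longest licit onset from the right is /hj/, leaving /n/ as coda.
/u…o/ gap (V4→V5): cluster /hghj/ — the longest permitted-onset suffix is /hj/; onset = /hj/, preceding coda = /hg/.
So the parse is gje.sjag.spen.hjuhg.hjo.
Mapping each syllable to C/V: /gje/ → CCV, /sjag/ → CCVC, /spen/ → CCVC, /hjuhg/ → CCVCC, /hjo/ → CCV.

CCV.CCVC.CCVC.CCVCC.CCV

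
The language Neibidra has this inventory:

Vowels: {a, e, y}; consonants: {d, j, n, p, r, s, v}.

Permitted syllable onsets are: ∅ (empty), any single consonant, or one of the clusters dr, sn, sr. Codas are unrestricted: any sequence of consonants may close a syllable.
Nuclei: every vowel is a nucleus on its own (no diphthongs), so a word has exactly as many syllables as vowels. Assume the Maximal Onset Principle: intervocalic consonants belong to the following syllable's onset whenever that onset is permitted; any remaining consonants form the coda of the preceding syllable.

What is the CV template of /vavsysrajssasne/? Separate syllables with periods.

CVC.CV.CCVCC.CV.CCV

Nuclei (vowels): a, y, a, a, e → 5 syllables.
Between /a/ (V1) and /y/ (V2): /vs/ splits as /v/ + /s/ (/s/ is the longest suffix that is a licit onset).
Between /y/ (V2) and /a/ (V3): /sr/ is a licit onset in full, so it all attaches to the next syllable.
Between /a/ (V3) and /a/ (V4): /jss/ — longest licit onset from the right is /s/, leaving /js/ as coda.
Between /a/ (V4) and /e/ (V5): /sn/ — entire cluster is a permitted onset → onset /sn/, coda ∅.
Syllabification: vav.sy.srajs.sa.sne.
Mapping each syllable to C/V: /vav/ → CVC, /sy/ → CV, /srajs/ → CCVCC, /sa/ → CV, /sne/ → CCV.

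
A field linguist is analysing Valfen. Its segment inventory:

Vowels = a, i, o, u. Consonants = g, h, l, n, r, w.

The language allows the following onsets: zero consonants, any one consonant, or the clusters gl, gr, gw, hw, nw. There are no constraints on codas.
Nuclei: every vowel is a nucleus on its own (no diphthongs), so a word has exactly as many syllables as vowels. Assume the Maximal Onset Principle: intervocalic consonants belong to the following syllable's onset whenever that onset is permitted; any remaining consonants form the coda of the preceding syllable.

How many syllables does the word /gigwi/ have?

2

Nuclei (vowels): i, i → 2 syllables.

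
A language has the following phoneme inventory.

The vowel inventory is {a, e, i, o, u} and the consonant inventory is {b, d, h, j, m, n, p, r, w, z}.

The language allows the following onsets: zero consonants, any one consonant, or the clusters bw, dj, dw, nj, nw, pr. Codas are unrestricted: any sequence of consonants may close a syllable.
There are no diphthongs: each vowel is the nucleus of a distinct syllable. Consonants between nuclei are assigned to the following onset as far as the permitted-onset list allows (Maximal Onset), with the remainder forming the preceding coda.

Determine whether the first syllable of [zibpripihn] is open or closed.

The vowels are i, i, i — 3 nuclei, so 3 syllables.
/i…i/ gap (V1→V2): cluster /bpr/ — the longest permitted-onset suffix is /pr/; onset = /pr/, preceding coda = /b/.
/i…i/ gap (V2→V3): just /p/ — single C goes to the following onset.
So the parse is zib.pri.pihn.
Syllable 1 is /zib/ with coda /b/, so it is closed.

closed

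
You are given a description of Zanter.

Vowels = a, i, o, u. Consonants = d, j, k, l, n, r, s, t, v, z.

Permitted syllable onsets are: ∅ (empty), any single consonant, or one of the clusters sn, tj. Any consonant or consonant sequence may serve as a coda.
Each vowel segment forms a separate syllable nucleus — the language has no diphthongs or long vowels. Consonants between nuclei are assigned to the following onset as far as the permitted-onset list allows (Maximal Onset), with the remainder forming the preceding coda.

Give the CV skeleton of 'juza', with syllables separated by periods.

CV.CV

The vowels are u, a — 2 nuclei, so 2 syllables.
V1 /u/ – V2 /a/: /z/ → onset of the next syllable (single consonants are always licit onsets).
Result: ju.za.
Mapping each syllable to C/V: /ju/ → CV, /za/ → CV.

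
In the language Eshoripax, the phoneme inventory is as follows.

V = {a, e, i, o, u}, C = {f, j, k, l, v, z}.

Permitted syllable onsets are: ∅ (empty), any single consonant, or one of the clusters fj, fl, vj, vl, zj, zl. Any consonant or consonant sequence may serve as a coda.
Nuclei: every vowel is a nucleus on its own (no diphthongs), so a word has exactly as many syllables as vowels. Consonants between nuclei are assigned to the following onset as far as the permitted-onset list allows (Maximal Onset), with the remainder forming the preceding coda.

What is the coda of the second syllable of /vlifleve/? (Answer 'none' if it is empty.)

none

Nuclei (vowels): i, e, e → 3 syllables.
Between /i/ (V1) and /e/ (V2): /fl/ — entire cluster is a permitted onset → onset /fl/, coda ∅.
Between /e/ (V2) and /e/ (V3): just /v/ — single C goes to the following onset.
Putting it together: vli.fle.ve.
Syllable 2 is /fle/: onset /fl/, nucleus /e/, coda ∅.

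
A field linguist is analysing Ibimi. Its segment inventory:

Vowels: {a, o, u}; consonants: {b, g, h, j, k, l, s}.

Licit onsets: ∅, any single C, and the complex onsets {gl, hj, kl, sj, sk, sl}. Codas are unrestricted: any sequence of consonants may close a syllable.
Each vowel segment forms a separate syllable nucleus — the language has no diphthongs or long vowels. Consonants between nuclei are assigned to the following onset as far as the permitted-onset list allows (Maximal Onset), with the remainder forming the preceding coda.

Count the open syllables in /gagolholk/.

The vowels are a, o, o — 3 nuclei, so 3 syllables.
/a…o/ gap (V1→V2): /g/ → onset of the next syllable (single consonants are always licit onsets).
/o…o/ gap (V2→V3): /lh/ — longest licit onset from the right is /h/, leaving /l/ as coda.
Syllabification: ga.gol.holk.
Classifying each syllable: /ga/ (open), /gol/ (closed), /holk/ (closed).
Open syllables: 1.

1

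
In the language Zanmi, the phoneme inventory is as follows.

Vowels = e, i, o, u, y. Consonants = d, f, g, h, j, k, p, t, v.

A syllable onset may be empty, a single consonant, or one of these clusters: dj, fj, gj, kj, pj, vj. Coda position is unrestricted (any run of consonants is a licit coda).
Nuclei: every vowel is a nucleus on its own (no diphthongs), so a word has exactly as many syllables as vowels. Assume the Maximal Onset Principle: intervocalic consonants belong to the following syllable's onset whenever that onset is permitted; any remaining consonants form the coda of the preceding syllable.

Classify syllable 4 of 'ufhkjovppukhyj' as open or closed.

closed

Vowels present: u, o, u, y; each is a nucleus, giving 4 syllables.
Between /u/ (V1) and /o/ (V2): cluster /fhkj/ — the longest permitted-onset suffix is /kj/; onset = /kj/, preceding coda = /fh/.
Between /o/ (V2) and /u/ (V3): cluster /vpp/ — the longest permitted-onset suffix is /p/; onset = /p/, preceding coda = /vp/.
Between /u/ (V3) and /y/ (V4): /kh/ — longest licit onset from the right is /h/, leaving /k/ as coda.
Syllabification: ufh.kjovp.puk.hyj.
Syllable 4 is /hyj/ with coda /j/, so it is closed.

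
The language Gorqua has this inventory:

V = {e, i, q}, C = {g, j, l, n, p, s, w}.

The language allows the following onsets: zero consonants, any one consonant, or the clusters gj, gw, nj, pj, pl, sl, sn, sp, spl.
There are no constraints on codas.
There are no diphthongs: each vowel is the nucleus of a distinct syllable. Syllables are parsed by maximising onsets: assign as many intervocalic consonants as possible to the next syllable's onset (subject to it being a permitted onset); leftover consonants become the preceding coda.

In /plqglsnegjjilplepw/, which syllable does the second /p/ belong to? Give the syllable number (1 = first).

4

Vowels present: q, e, i, e; each is a nucleus, giving 4 syllables.
σ1/σ2 boundary: /glsn/ splits as /gl/ + /sn/ (/sn/ is the longest suffix that is a licit onset).
σ2/σ3 boundary: /gjj/ splits as /gj/ + /j/ (/j/ is the longest suffix that is a licit onset).
σ3/σ4 boundary: /lpl/ splits as /l/ + /pl/ (/pl/ is the longest suffix that is a licit onset).
Result: plqgl.snegj.jil.plepw.
The second /p/ is in the onset of syllable 4 (/plepw/).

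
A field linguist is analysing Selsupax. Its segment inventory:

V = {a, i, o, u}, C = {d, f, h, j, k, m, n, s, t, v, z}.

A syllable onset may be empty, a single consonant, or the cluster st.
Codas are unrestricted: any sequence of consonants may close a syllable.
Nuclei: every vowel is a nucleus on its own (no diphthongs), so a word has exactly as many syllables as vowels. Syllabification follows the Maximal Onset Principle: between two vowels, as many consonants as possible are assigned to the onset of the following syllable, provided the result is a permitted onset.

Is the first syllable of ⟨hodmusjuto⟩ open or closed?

Nuclei (vowels): o, u, u, o → 4 syllables.
σ1/σ2 boundary: /dm/; trying suffixes from longest down, /m/ is the first permitted one, so coda /d/ | onset /m/.
σ2/σ3 boundary: /sj/ splits as /s/ + /j/ (/j/ is the longest suffix that is a licit onset).
σ3/σ4 boundary: /t/ is a single consonant, so it becomes the next onset.
Putting it together: hod.mus.ju.to.
Syllable 1 is /hod/ with coda /d/, so it is closed.

closed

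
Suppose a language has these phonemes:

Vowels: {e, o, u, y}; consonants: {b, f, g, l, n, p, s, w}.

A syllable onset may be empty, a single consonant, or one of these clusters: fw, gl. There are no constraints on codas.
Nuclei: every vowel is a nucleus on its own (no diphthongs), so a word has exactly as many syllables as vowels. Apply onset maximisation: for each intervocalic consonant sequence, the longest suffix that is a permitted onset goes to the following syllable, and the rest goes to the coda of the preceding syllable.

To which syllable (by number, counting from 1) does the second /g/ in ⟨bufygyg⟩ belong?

Nuclei (vowels): u, y, y → 3 syllables.
σ1/σ2 boundary: /f/ → onset of the next syllable (single consonants are always licit onsets).
σ2/σ3 boundary: /g/ → onset of the next syllable (single consonants are always licit onsets).
So the parse is bu.fy.gyg.
The second /g/ is in the coda of syllable 3 (/gyg/).

3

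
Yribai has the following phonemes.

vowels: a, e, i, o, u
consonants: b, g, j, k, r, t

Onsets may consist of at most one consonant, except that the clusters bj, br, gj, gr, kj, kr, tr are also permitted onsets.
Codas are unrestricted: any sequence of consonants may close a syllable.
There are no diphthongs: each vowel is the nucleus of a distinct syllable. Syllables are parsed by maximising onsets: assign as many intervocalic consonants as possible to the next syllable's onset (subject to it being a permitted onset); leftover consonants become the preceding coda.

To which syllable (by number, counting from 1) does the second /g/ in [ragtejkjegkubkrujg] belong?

Nuclei (vowels): a, e, e, u, u → 5 syllables.
Between /a/ (V1) and /e/ (V2): cluster /gt/ — the longest permitted-onset suffix is /t/; onset = /t/, preceding coda = /g/.
Between /e/ (V2) and /e/ (V3): cluster /jkj/ — the longest permitted-onset suffix is /kj/; onset = /kj/, preceding coda = /j/.
Between /e/ (V3) and /u/ (V4): /gk/; trying suffixes from longest down, /k/ is the first permitted one, so coda /g/ | onset /k/.
Between /u/ (V4) and /u/ (V5): /bkr/; trying suffixes from longest down, /kr/ is the first permitted one, so coda /b/ | onset /kr/.
Result: rag.tej.kjeg.kub.krujg.
The second /g/ is in the coda of syllable 3 (/kjeg/).

3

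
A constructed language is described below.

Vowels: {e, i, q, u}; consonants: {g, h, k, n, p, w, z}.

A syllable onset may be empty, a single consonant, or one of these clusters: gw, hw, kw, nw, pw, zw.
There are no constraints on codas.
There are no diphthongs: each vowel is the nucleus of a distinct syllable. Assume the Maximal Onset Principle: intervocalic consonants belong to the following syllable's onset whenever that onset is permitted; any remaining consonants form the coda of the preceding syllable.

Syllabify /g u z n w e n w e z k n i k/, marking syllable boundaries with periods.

guz.nwe.nwezk.nik

The vowels are u, e, e, i — 4 nuclei, so 4 syllables.
Between /u/ (V1) and /e/ (V2): cluster /znw/ — the longest permitted-onset suffix is /nw/; onset = /nw/, preceding coda = /z/.
Between /e/ (V2) and /e/ (V3): /nw/ is a licit onset in full, so it all attaches to the next syllable.
Between /e/ (V3) and /i/ (V4): /zkn/ splits as /zk/ + /n/ (/n/ is the longest suffix that is a licit onset).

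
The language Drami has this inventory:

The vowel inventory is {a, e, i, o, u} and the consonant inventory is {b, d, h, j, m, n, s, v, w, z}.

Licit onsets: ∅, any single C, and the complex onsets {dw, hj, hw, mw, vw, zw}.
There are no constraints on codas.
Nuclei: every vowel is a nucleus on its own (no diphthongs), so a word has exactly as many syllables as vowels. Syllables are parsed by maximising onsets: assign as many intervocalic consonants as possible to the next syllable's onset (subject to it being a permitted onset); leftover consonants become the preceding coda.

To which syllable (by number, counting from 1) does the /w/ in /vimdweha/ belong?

2

Nuclei (vowels): i, e, a → 3 syllables.
σ1/σ2 boundary: /mdw/ — longest licit onset from the right is /dw/, leaving /m/ as coda.
σ2/σ3 boundary: /h/ is a single consonant, so it becomes the next onset.
Putting it together: vim.dwe.ha.
The /w/ is in the onset of syllable 2 (/dwe/).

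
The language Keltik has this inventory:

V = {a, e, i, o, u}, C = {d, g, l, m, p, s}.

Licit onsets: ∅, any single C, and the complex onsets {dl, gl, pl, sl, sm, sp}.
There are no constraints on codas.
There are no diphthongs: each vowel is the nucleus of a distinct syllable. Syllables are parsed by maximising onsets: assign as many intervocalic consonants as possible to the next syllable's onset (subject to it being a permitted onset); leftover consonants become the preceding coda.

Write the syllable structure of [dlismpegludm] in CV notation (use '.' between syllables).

CCVCC.CV.CCVCC

The vowels are i, e, u — 3 nuclei, so 3 syllables.
V1 /i/ – V2 /e/: /smp/ splits as /sm/ + /p/ (/p/ is the longest suffix that is a licit onset).
V2 /e/ – V3 /u/: /gl/ is a licit onset in full, so it all attaches to the next syllable.
So the parse is dlism.pe.gludm.
Mapping each syllable to C/V: /dlism/ → CCVCC, /pe/ → CV, /gludm/ → CCVCC.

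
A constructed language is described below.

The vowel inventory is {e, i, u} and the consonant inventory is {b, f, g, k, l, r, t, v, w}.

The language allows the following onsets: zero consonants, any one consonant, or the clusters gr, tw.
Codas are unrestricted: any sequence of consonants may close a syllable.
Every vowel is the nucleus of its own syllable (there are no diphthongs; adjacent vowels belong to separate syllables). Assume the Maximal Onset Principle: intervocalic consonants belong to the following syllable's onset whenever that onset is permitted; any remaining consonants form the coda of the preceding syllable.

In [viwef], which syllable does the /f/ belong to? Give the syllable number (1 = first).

2

Nuclei (vowels): i, e → 2 syllables.
σ1/σ2 boundary: /w/ → onset of the next syllable (single consonants are always licit onsets).
Syllabification: vi.wef.
The /f/ is in the coda of syllable 2 (/wef/).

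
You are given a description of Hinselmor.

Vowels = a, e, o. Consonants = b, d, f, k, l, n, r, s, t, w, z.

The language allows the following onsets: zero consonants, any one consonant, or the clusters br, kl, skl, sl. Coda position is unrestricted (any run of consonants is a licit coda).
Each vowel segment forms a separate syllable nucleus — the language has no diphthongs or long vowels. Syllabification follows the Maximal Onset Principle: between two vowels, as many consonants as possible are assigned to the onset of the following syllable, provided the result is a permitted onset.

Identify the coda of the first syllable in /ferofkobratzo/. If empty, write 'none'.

none

Vowels present: e, o, o, a, o; each is a nucleus, giving 5 syllables.
Between /e/ (V1) and /o/ (V2): just /r/ — single C goes to the following onset.
Between /o/ (V2) and /o/ (V3): /fk/ splits as /f/ + /k/ (/k/ is the longest suffix that is a licit onset).
Between /o/ (V3) and /a/ (V4): /br/ is a licit onset in full, so it all attaches to the next syllable.
Between /a/ (V4) and /o/ (V5): /tz/ — longest licit onset from the right is /z/, leaving /t/ as coda.
Syllabification: fe.rof.ko.brat.zo.
Syllable 1 is /fe/: onset /f/, nucleus /e/, coda ∅.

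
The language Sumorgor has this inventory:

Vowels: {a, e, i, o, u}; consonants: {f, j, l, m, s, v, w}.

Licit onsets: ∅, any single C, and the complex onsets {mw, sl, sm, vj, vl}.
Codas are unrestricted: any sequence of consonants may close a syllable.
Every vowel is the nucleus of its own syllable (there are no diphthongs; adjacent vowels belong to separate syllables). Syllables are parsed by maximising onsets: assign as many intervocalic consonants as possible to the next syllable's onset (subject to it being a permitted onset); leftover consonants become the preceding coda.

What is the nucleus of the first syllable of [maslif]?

a

Vowels present: a, i; each is a nucleus, giving 2 syllables.
The first nucleus (vowel 1 from the left) is /a/.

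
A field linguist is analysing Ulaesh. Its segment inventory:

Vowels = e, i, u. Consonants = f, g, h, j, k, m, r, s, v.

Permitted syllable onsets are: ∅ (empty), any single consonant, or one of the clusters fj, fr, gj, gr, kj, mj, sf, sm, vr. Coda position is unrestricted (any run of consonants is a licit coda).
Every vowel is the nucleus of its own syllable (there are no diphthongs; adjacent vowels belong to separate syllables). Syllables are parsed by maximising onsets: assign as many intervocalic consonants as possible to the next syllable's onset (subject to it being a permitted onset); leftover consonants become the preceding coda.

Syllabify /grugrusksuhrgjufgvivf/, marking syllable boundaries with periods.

gru.grusk.suhr.gjufg.vivf

Vowels present: u, u, u, u, i; each is a nucleus, giving 5 syllables.
V1 /u/ – V2 /u/: /gr/ is a licit onset in full, so it all attaches to the next syllable.
V2 /u/ – V3 /u/: cluster /sks/ — the longest permitted-onset suffix is /s/; onset = /s/, preceding coda = /sk/.
V3 /u/ – V4 /u/: /hrgj/; trying suffixes from longest down, /gj/ is the first permitted one, so coda /hr/ | onset /gj/.
V4 /u/ – V5 /i/: /fgv/ — longest licit onset from the right is /v/, leaving /fg/ as coda.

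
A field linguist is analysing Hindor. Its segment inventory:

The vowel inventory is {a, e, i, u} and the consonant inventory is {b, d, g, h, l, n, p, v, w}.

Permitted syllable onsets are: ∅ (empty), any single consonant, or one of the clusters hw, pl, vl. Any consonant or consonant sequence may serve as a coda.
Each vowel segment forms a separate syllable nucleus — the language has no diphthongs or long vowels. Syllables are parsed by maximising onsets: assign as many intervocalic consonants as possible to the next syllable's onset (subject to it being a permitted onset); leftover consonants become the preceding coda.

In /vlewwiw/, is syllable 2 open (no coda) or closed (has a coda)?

Nuclei (vowels): e, i → 2 syllables.
V1 /e/ – V2 /i/: /ww/; trying suffixes from longest down, /w/ is the first permitted one, so coda /w/ | onset /w/.
Putting it together: vlew.wiw.
Syllable 2 is /wiw/ with coda /w/, so it is closed.

closed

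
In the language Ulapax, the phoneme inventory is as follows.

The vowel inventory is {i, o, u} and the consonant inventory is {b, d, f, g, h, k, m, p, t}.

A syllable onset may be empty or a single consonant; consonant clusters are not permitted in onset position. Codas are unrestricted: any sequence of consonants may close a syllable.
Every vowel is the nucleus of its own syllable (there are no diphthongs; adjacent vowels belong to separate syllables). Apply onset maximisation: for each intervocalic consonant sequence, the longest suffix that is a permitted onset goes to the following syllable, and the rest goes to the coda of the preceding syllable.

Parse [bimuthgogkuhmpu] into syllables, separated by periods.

bi.muth.gog.kuhm.pu

Nuclei (vowels): i, u, o, u, u → 5 syllables.
Between /i/ (V1) and /u/ (V2): /m/ → onset of the next syllable (single consonants are always licit onsets).
Between /u/ (V2) and /o/ (V3): /thg/ splits as /th/ + /g/ (/g/ is the longest suffix that is a licit onset).
Between /o/ (V3) and /u/ (V4): /gk/ — longest licit onset from the right is /k/, leaving /g/ as coda.
Between /u/ (V4) and /u/ (V5): /hmp/; trying suffixes from longest down, /p/ is the first permitted one, so coda /hm/ | onset /p/.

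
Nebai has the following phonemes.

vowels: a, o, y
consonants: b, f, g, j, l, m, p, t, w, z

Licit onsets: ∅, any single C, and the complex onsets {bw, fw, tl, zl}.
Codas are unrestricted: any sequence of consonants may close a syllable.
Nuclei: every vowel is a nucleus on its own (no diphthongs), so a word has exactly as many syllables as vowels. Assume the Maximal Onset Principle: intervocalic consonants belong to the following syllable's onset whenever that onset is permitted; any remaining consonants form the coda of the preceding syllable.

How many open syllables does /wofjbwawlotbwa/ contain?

1

Vowels present: o, a, o, a; each is a nucleus, giving 4 syllables.
Between /o/ (V1) and /a/ (V2): cluster /fjbw/ — the longest permitted-onset suffix is /bw/; onset = /bw/, preceding coda = /fj/.
Between /a/ (V2) and /o/ (V3): /wl/ — longest licit onset from the right is /l/, leaving /w/ as coda.
Between /o/ (V3) and /a/ (V4): /tbw/ — longest licit onset from the right is /bw/, leaving /t/ as coda.
So the parse is wofj.bwaw.lot.bwa.
Classifying each syllable: /wofj/ (closed), /bwaw/ (closed), /lot/ (closed), /bwa/ (open).
Open syllables: 1.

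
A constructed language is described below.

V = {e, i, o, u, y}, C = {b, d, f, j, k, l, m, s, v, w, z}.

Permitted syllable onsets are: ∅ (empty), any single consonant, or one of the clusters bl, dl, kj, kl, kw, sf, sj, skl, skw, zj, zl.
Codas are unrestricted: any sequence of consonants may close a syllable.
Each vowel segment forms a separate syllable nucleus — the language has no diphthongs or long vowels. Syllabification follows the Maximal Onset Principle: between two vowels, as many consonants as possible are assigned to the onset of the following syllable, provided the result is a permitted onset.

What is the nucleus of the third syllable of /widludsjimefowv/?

i

Vowels present: i, u, i, e, o; each is a nucleus, giving 5 syllables.
The third nucleus (vowel 3 from the left) is /i/.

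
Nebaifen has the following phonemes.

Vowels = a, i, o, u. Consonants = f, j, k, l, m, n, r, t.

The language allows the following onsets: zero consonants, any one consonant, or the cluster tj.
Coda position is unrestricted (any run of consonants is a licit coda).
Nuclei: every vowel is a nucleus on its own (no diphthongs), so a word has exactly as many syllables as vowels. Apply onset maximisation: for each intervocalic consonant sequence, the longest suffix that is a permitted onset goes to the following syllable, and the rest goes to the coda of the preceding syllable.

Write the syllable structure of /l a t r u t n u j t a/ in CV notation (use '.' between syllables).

Vowels present: a, u, u, a; each is a nucleus, giving 4 syllables.
σ1/σ2 boundary: cluster /tr/ — the longest permitted-onset suffix is /r/; onset = /r/, preceding coda = /t/.
σ2/σ3 boundary: /tn/ splits as /t/ + /n/ (/n/ is the longest suffix that is a licit onset).
σ3/σ4 boundary: /jt/; trying suffixes from longest down, /t/ is the first permitted one, so coda /j/ | onset /t/.
Putting it together: lat.rut.nuj.ta.
Mapping each syllable to C/V: /lat/ → CVC, /rut/ → CVC, /nuj/ → CVC, /ta/ → CV.

CVC.CVC.CVC.CV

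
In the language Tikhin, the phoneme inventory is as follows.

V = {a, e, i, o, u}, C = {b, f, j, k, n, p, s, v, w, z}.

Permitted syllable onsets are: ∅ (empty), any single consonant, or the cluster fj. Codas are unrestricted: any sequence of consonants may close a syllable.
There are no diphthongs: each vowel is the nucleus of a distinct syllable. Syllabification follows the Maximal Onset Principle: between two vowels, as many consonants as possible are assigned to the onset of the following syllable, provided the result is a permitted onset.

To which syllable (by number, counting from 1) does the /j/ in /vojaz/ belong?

Nuclei (vowels): o, a → 2 syllables.
V1 /o/ – V2 /a/: just /j/ — single C goes to the following onset.
Syllabification: vo.jaz.
The /j/ is in the onset of syllable 2 (/jaz/).

2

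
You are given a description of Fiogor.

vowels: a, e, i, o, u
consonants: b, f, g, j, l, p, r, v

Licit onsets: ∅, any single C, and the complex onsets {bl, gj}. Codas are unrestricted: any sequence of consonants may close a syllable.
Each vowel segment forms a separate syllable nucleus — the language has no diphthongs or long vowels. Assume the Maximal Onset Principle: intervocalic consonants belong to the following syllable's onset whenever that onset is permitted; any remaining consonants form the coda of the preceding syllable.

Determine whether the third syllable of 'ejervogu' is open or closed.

Nuclei (vowels): e, e, o, u → 4 syllables.
Between /e/ (V1) and /e/ (V2): /j/ is a single consonant, so it becomes the next onset.
Between /e/ (V2) and /o/ (V3): /rv/ splits as /r/ + /v/ (/v/ is the longest suffix that is a licit onset).
Between /o/ (V3) and /u/ (V4): just /g/ — single C goes to the following onset.
Result: e.jer.vo.gu.
Syllable 3 is /vo/; it ends in its nucleus with no coda, so it is open.

open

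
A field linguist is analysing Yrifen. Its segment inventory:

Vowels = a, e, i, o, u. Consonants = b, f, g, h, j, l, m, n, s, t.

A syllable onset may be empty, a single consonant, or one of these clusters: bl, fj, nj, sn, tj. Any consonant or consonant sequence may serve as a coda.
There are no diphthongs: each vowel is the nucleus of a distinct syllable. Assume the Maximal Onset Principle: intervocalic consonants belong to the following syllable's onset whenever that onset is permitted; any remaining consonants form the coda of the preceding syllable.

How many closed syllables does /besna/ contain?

0

Nuclei (vowels): e, a → 2 syllables.
σ1/σ2 boundary: /sn/ — entire cluster is a permitted onset → onset /sn/, coda ∅.
Putting it together: be.sna.
Classifying each syllable: /be/ (open), /sna/ (open).
Closed syllables: 0.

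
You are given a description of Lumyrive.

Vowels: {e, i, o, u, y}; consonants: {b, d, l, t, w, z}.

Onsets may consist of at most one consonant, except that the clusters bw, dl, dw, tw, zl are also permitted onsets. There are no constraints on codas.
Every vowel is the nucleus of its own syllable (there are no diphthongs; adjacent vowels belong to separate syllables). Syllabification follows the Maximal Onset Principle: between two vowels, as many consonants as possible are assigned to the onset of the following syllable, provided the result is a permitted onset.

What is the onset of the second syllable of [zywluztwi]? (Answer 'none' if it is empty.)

Nuclei (vowels): y, u, i → 3 syllables.
V1 /y/ – V2 /u/: /wl/ — longest licit onset from the right is /l/, leaving /w/ as coda.
V2 /u/ – V3 /i/: /ztw/ — longest licit onset from the right is /tw/, leaving /z/ as coda.
Syllabification: zyw.luz.twi.
Syllable 2 is /luz/: onset /l/, nucleus /u/, coda /z/.

l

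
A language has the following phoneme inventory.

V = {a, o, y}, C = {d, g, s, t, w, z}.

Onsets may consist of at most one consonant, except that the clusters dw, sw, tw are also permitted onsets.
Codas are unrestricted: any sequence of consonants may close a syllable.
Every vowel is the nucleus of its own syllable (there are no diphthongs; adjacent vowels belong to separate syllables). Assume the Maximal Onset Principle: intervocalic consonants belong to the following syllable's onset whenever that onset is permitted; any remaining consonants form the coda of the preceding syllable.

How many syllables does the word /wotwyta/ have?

3

Vowels present: o, y, a; each is a nucleus, giving 3 syllables.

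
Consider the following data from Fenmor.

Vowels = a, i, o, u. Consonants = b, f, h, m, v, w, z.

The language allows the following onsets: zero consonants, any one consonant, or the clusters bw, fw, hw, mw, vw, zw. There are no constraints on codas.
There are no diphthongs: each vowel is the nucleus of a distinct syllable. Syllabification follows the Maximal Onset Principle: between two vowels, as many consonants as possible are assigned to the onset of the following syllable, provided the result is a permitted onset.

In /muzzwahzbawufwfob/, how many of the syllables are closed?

Vowels present: u, a, a, u, o; each is a nucleus, giving 5 syllables.
V1 /u/ – V2 /a/: /zzw/ — longest licit onset from the right is /zw/, leaving /z/ as coda.
V2 /a/ – V3 /a/: /hzb/; trying suffixes from longest down, /b/ is the first permitted one, so coda /hz/ | onset /b/.
V3 /a/ – V4 /u/: /w/ → onset of the next syllable (single consonants are always licit onsets).
V4 /u/ – V5 /o/: /fwf/ splits as /fw/ + /f/ (/f/ is the longest suffix that is a licit onset).
Putting it together: muz.zwahz.ba.wufw.fob.
Classifying each syllable: /muz/ (closed), /zwahz/ (closed), /ba/ (open), /wufw/ (closed), /fob/ (closed).
Closed syllables: 4.

4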